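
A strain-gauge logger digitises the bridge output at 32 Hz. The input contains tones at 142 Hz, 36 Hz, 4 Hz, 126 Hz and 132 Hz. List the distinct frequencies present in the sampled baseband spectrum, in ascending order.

fs/2 = 16 Hz.
142 Hz mod fs = 14 Hz.
14 Hz ≤ fs/2 = 16 Hz, appears at 14 Hz.
36 Hz mod fs = 4 Hz.
4 Hz ≤ fs/2 = 16 Hz, appears at 4 Hz.
4 Hz ≤ fs/2 = 16 Hz, passes unchanged.
126 Hz mod fs = 30 Hz.
30 Hz > fs/2 = 16 Hz, folds to fs − 30 Hz = 2 Hz.
132 Hz mod fs = 4 Hz.
4 Hz ≤ fs/2 = 16 Hz, appears at 4 Hz.
Distinct values: {2 Hz, 4 Hz, 14 Hz}.

2 Hz, 4 Hz, 14 Hz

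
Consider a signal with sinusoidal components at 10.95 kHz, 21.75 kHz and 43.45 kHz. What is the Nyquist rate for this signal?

Highest-frequency component: 43.45 kHz.
Nyquist rate = 2 × 43.45 kHz = 86.9 kHz.

86.9 kHz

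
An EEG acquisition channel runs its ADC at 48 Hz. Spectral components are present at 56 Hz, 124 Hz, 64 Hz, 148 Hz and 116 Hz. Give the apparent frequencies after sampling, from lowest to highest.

4 Hz, 8 Hz, 16 Hz, 20 Hz

fs/2 = 24 Hz.
56 Hz mod fs = 8 Hz.
8 Hz ≤ fs/2 = 24 Hz, appears at 8 Hz.
124 Hz mod fs = 28 Hz.
28 Hz > fs/2 = 24 Hz, folds to fs − 28 Hz = 20 Hz.
64 Hz mod fs = 16 Hz.
16 Hz ≤ fs/2 = 24 Hz, appears at 16 Hz.
148 Hz mod fs = 4 Hz.
4 Hz ≤ fs/2 = 24 Hz, appears at 4 Hz.
116 Hz mod fs = 20 Hz.
20 Hz ≤ fs/2 = 24 Hz, appears at 20 Hz.
Distinct values: {4 Hz, 8 Hz, 16 Hz, 20 Hz}.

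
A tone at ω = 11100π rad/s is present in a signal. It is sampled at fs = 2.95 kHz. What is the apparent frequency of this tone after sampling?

0.35 kHz

ω = 11100π rad/s → f = ω/(2π) = 5550 Hz = 5.55 kHz.
5.55 kHz mod fs = 2.6 kHz.
2.6 kHz > fs/2 = 1.475 kHz, folds to fs − 2.6 kHz = 0.35 kHz.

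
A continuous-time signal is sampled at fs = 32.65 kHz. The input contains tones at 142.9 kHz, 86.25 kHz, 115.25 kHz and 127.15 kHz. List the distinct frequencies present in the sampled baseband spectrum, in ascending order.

fs/2 = 16.325 kHz.
142.9 kHz mod fs = 12.3 kHz.
12.3 kHz ≤ fs/2 = 16.325 kHz, appears at 12.3 kHz.
86.25 kHz mod fs = 20.95 kHz.
20.95 kHz > fs/2 = 16.325 kHz, folds to fs − 20.95 kHz = 11.7 kHz.
115.25 kHz mod fs = 17.3 kHz.
17.3 kHz > fs/2 = 16.325 kHz, folds to fs − 17.3 kHz = 15.35 kHz.
127.15 kHz mod fs = 29.2 kHz.
29.2 kHz > fs/2 = 16.325 kHz, folds to fs − 29.2 kHz = 3.45 kHz.
Distinct values: {3.45 kHz, 11.7 kHz, 12.3 kHz, 15.35 kHz}.

3.45 kHz, 11.7 kHz, 12.3 kHz, 15.35 kHz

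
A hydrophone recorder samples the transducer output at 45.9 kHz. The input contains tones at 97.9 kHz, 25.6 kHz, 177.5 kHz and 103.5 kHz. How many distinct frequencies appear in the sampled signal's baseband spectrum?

fs/2 = 22.95 kHz.
97.9 kHz mod fs = 6.1 kHz.
6.1 kHz ≤ fs/2 = 22.95 kHz, appears at 6.1 kHz.
25.6 kHz > fs/2 = 22.95 kHz, folds to fs − 25.6 kHz = 20.3 kHz.
177.5 kHz mod fs = 39.8 kHz.
39.8 kHz > fs/2 = 22.95 kHz, folds to fs − 39.8 kHz = 6.1 kHz.
103.5 kHz mod fs = 11.7 kHz.
11.7 kHz ≤ fs/2 = 22.95 kHz, appears at 11.7 kHz.
Distinct values: {6.1 kHz, 11.7 kHz, 20.3 kHz} → 3.

3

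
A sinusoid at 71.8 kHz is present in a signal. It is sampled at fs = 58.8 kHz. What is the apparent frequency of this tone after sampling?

13 kHz

71.8 kHz mod fs = 13 kHz.
13 kHz ≤ fs/2 = 29.4 kHz, appears at 13 kHz.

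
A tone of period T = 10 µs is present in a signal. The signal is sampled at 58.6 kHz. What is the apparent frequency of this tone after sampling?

17.2 kHz

T = 10 µs → f = 1/T = 100 kHz.
100 kHz mod fs = 41.4 kHz.
41.4 kHz > fs/2 = 29.3 kHz, folds to fs − 41.4 kHz = 17.2 kHz.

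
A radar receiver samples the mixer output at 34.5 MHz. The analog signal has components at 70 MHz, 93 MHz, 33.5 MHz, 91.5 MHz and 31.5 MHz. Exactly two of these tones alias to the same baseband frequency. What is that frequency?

1 MHz

fs/2 = 17.25 MHz.
70 MHz mod fs = 1 MHz.
1 MHz ≤ fs/2 = 17.25 MHz, appears at 1 MHz.
93 MHz mod fs = 24 MHz.
24 MHz > fs/2 = 17.25 MHz, folds to fs − 24 MHz = 10.5 MHz.
33.5 MHz > fs/2 = 17.25 MHz, folds to fs − 33.5 MHz = 1 MHz.
91.5 MHz mod fs = 22.5 MHz.
22.5 MHz > fs/2 = 17.25 MHz, folds to fs − 22.5 MHz = 12 MHz.
31.5 MHz > fs/2 = 17.25 MHz, folds to fs − 31.5 MHz = 3 MHz.
33.5 MHz and 70 MHz both map to 1 MHz.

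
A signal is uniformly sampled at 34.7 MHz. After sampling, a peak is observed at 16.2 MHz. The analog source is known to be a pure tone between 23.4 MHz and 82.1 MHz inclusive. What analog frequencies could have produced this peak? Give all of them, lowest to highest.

50.9 MHz, 53.2 MHz

Frequencies that alias to 16.2 MHz are k·fs ± 16.2 MHz for integer k ≥ 0.
k=0: 16.2 MHz.
k=1: 18.5 MHz, 50.9 MHz.
k=2: 53.2 MHz, 85.6 MHz.
k=3: 87.9 MHz, 120.3 MHz.
Within [23.4 MHz, 82.1 MHz]: 50.9 MHz, 53.2 MHz.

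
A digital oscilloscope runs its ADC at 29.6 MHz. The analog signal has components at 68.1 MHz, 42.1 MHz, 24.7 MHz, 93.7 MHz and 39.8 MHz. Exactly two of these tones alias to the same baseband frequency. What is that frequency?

4.9 MHz

fs/2 = 14.8 MHz.
68.1 MHz mod fs = 8.9 MHz.
8.9 MHz ≤ fs/2 = 14.8 MHz, appears at 8.9 MHz.
42.1 MHz mod fs = 12.5 MHz.
12.5 MHz ≤ fs/2 = 14.8 MHz, appears at 12.5 MHz.
24.7 MHz > fs/2 = 14.8 MHz, folds to fs − 24.7 MHz = 4.9 MHz.
93.7 MHz mod fs = 4.9 MHz.
4.9 MHz ≤ fs/2 = 14.8 MHz, appears at 4.9 MHz.
39.8 MHz mod fs = 10.2 MHz.
10.2 MHz ≤ fs/2 = 14.8 MHz, appears at 10.2 MHz.
24.7 MHz and 93.7 MHz both map to 4.9 MHz.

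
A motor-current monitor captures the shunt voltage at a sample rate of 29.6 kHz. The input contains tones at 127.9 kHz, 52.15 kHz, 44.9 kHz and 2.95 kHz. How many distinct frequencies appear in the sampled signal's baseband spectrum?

4

fs/2 = 14.8 kHz.
127.9 kHz mod fs = 9.5 kHz.
9.5 kHz ≤ fs/2 = 14.8 kHz, appears at 9.5 kHz.
52.15 kHz mod fs = 22.55 kHz.
22.55 kHz > fs/2 = 14.8 kHz, folds to fs − 22.55 kHz = 7.05 kHz.
44.9 kHz mod fs = 15.3 kHz.
15.3 kHz > fs/2 = 14.8 kHz, folds to fs − 15.3 kHz = 14.3 kHz.
2.95 kHz ≤ fs/2 = 14.8 kHz, passes unchanged.
Distinct values: {2.95 kHz, 7.05 kHz, 9.5 kHz, 14.3 kHz} → 4.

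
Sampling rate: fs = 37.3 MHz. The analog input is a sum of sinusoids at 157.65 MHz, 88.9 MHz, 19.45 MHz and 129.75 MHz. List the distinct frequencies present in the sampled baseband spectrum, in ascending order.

fs/2 = 18.65 MHz.
157.65 MHz mod fs = 8.45 MHz.
8.45 MHz ≤ fs/2 = 18.65 MHz, appears at 8.45 MHz.
88.9 MHz mod fs = 14.3 MHz.
14.3 MHz ≤ fs/2 = 18.65 MHz, appears at 14.3 MHz.
19.45 MHz > fs/2 = 18.65 MHz, folds to fs − 19.45 MHz = 17.85 MHz.
129.75 MHz mod fs = 17.85 MHz.
17.85 MHz ≤ fs/2 = 18.65 MHz, appears at 17.85 MHz.
Distinct values: {8.45 MHz, 14.3 MHz, 17.85 MHz}.

8.45 MHz, 14.3 MHz, 17.85 MHz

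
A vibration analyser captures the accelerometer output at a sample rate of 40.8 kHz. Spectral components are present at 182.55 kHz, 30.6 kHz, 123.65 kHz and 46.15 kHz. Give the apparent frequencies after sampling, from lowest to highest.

fs/2 = 20.4 kHz.
182.55 kHz mod fs = 19.35 kHz.
19.35 kHz ≤ fs/2 = 20.4 kHz, appears at 19.35 kHz.
30.6 kHz > fs/2 = 20.4 kHz, folds to fs − 30.6 kHz = 10.2 kHz.
123.65 kHz mod fs = 1.25 kHz.
1.25 kHz ≤ fs/2 = 20.4 kHz, appears at 1.25 kHz.
46.15 kHz mod fs = 5.35 kHz.
5.35 kHz ≤ fs/2 = 20.4 kHz, appears at 5.35 kHz.
Distinct values: {1.25 kHz, 5.35 kHz, 10.2 kHz, 19.35 kHz}.

1.25 kHz, 5.35 kHz, 10.2 kHz, 19.35 kHz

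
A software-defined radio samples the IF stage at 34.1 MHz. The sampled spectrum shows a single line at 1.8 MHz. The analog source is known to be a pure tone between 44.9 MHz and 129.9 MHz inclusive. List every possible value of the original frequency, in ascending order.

66.4 MHz, 70 MHz, 100.5 MHz, 104.1 MHz

Frequencies that alias to 1.8 MHz are k·fs ± 1.8 MHz for integer k ≥ 0.
k=0: 1.8 MHz.
k=1: 32.3 MHz, 35.9 MHz.
k=2: 66.4 MHz, 70 MHz.
k=3: 100.5 MHz, 104.1 MHz.
k=4: 134.6 MHz, 138.2 MHz.
Within [44.9 MHz, 129.9 MHz]: 66.4 MHz, 70 MHz, 100.5 MHz, 104.1 MHz.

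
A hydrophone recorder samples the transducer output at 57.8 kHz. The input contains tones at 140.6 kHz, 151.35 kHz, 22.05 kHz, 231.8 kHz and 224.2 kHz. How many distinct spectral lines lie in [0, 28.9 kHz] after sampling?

fs/2 = 28.9 kHz.
140.6 kHz mod fs = 25 kHz.
25 kHz ≤ fs/2 = 28.9 kHz, appears at 25 kHz.
151.35 kHz mod fs = 35.75 kHz.
35.75 kHz > fs/2 = 28.9 kHz, folds to fs − 35.75 kHz = 22.05 kHz.
22.05 kHz ≤ fs/2 = 28.9 kHz, passes unchanged.
231.8 kHz mod fs = 0.6 kHz.
0.6 kHz ≤ fs/2 = 28.9 kHz, appears at 0.6 kHz.
224.2 kHz mod fs = 50.8 kHz.
50.8 kHz > fs/2 = 28.9 kHz, folds to fs − 50.8 kHz = 7 kHz.
Distinct values: {0.6 kHz, 7 kHz, 22.05 kHz, 25 kHz} → 4.

4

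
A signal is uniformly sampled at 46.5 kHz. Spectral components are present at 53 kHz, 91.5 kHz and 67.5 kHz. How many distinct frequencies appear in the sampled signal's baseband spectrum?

fs/2 = 23.25 kHz.
53 kHz mod fs = 6.5 kHz.
6.5 kHz ≤ fs/2 = 23.25 kHz, appears at 6.5 kHz.
91.5 kHz mod fs = 45 kHz.
45 kHz > fs/2 = 23.25 kHz, folds to fs − 45 kHz = 1.5 kHz.
67.5 kHz mod fs = 21 kHz.
21 kHz ≤ fs/2 = 23.25 kHz, appears at 21 kHz.
Distinct values: {1.5 kHz, 6.5 kHz, 21 kHz} → 3.

3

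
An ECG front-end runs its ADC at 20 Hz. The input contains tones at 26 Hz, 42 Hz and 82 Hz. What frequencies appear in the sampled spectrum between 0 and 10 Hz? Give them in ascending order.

2 Hz, 6 Hz

fs/2 = 10 Hz.
26 Hz mod fs = 6 Hz.
6 Hz ≤ fs/2 = 10 Hz, appears at 6 Hz.
42 Hz mod fs = 2 Hz.
2 Hz ≤ fs/2 = 10 Hz, appears at 2 Hz.
82 Hz mod fs = 2 Hz.
2 Hz ≤ fs/2 = 10 Hz, appears at 2 Hz.
Distinct values: {2 Hz, 6 Hz}.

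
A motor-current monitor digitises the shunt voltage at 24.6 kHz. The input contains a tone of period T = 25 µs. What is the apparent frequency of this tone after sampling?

T = 25 µs → f = 1/T = 40 kHz.
40 kHz mod fs = 15.4 kHz.
15.4 kHz > fs/2 = 12.3 kHz, folds to fs − 15.4 kHz = 9.2 kHz.

9.2 kHz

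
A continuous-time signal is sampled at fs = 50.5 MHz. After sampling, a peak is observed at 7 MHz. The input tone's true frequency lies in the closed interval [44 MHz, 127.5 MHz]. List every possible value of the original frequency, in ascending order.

Frequencies that alias to 7 MHz are k·fs ± 7 MHz for integer k ≥ 0.
k=0: 7 MHz.
k=1: 43.5 MHz, 57.5 MHz.
k=2: 94 MHz, 108 MHz.
k=3: 144.5 MHz, 158.5 MHz.
Within [44 MHz, 127.5 MHz]: 57.5 MHz, 94 MHz, 108 MHz.

57.5 MHz, 94 MHz, 108 MHz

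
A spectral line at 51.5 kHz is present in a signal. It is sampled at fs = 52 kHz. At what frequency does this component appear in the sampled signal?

51.5 kHz > fs/2 = 26 kHz, folds to fs − 51.5 kHz = 0.5 kHz.

0.5 kHz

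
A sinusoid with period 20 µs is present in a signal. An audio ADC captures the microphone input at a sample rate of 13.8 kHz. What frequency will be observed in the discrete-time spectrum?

T = 20 µs → f = 1/T = 50 kHz.
50 kHz mod fs = 8.6 kHz.
8.6 kHz > fs/2 = 6.9 kHz, folds to fs − 8.6 kHz = 5.2 kHz.

5.2 kHz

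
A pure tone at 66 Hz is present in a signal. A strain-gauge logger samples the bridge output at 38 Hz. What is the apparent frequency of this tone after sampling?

66 Hz mod fs = 28 Hz.
28 Hz > fs/2 = 19 Hz, folds to fs − 28 Hz = 10 Hz.

10 Hz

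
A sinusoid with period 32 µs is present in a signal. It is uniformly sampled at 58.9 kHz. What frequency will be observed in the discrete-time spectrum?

27.65 kHz

T = 32 µs → f = 1/T = 31.25 kHz.
31.25 kHz > fs/2 = 29.45 kHz, folds to fs − 31.25 kHz = 27.65 kHz.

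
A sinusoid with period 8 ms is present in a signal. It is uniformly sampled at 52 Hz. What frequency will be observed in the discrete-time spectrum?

21 Hz

T = 8 ms → f = 1/T = 125 Hz.
125 Hz mod fs = 21 Hz.
21 Hz ≤ fs/2 = 26 Hz, appears at 21 Hz.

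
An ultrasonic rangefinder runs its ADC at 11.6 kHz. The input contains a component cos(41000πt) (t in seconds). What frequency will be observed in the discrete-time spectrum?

2.7 kHz

ω = 41000π rad/s → f = ω/(2π) = 20500 Hz = 20.5 kHz.
20.5 kHz mod fs = 8.9 kHz.
8.9 kHz > fs/2 = 5.8 kHz, folds to fs − 8.9 kHz = 2.7 kHz.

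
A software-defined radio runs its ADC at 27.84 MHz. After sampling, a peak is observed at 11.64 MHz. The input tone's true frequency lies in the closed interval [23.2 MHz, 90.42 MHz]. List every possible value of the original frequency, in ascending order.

39.48 MHz, 44.04 MHz, 67.32 MHz, 71.88 MHz

Frequencies that alias to 11.64 MHz are k·fs ± 11.64 MHz for integer k ≥ 0.
k=0: 11.64 MHz.
k=1: 16.2 MHz, 39.48 MHz.
k=2: 44.04 MHz, 67.32 MHz.
k=3: 71.88 MHz, 95.16 MHz.
k=4: 99.72 MHz, 123 MHz.
Within [23.2 MHz, 90.42 MHz]: 39.48 MHz, 44.04 MHz, 67.32 MHz, 71.88 MHz.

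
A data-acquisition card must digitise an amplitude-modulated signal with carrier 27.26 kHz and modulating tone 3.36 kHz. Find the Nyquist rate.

AM sidebands sit at fc ± fm = 23.9 kHz and 30.62 kHz.
Highest-frequency component: 30.62 kHz.
Nyquist rate = 2 × 30.62 kHz = 61.24 kHz.

61.24 kHz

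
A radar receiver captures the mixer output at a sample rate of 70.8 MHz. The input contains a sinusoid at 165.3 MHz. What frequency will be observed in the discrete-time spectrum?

23.7 MHz

165.3 MHz mod fs = 23.7 MHz.
23.7 MHz ≤ fs/2 = 35.4 MHz, appears at 23.7 MHz.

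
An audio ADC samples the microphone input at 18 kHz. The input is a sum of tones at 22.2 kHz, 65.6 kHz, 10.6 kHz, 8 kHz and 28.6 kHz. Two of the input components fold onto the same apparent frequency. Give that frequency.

fs/2 = 9 kHz.
22.2 kHz mod fs = 4.2 kHz.
4.2 kHz ≤ fs/2 = 9 kHz, appears at 4.2 kHz.
65.6 kHz mod fs = 11.6 kHz.
11.6 kHz > fs/2 = 9 kHz, folds to fs − 11.6 kHz = 6.4 kHz.
10.6 kHz > fs/2 = 9 kHz, folds to fs − 10.6 kHz = 7.4 kHz.
8 kHz ≤ fs/2 = 9 kHz, passes unchanged.
28.6 kHz mod fs = 10.6 kHz.
10.6 kHz > fs/2 = 9 kHz, folds to fs − 10.6 kHz = 7.4 kHz.
10.6 kHz and 28.6 kHz both map to 7.4 kHz.

7.4 kHz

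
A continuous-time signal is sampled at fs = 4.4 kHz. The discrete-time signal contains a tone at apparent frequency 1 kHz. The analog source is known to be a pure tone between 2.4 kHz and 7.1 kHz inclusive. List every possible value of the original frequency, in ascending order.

3.4 kHz, 5.4 kHz

Frequencies that alias to 1 kHz are k·fs ± 1 kHz for integer k ≥ 0.
k=0: 1 kHz.
k=1: 3.4 kHz, 5.4 kHz.
k=2: 7.8 kHz, 9.8 kHz.
Within [2.4 kHz, 7.1 kHz]: 3.4 kHz, 5.4 kHz.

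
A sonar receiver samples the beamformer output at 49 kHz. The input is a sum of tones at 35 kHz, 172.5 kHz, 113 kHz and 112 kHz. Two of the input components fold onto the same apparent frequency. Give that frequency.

14 kHz

fs/2 = 24.5 kHz.
35 kHz > fs/2 = 24.5 kHz, folds to fs − 35 kHz = 14 kHz.
172.5 kHz mod fs = 25.5 kHz.
25.5 kHz > fs/2 = 24.5 kHz, folds to fs − 25.5 kHz = 23.5 kHz.
113 kHz mod fs = 15 kHz.
15 kHz ≤ fs/2 = 24.5 kHz, appears at 15 kHz.
112 kHz mod fs = 14 kHz.
14 kHz ≤ fs/2 = 24.5 kHz, appears at 14 kHz.
35 kHz and 112 kHz both map to 14 kHz.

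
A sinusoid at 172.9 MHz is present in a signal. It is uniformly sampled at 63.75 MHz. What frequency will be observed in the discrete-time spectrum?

18.35 MHz

172.9 MHz mod fs = 45.4 MHz.
45.4 MHz > fs/2 = 31.875 MHz, folds to fs − 45.4 MHz = 18.35 MHz.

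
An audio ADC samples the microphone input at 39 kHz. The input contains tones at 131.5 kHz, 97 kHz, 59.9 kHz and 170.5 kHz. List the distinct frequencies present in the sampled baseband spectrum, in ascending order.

14.5 kHz, 18.1 kHz, 19 kHz

fs/2 = 19.5 kHz.
131.5 kHz mod fs = 14.5 kHz.
14.5 kHz ≤ fs/2 = 19.5 kHz, appears at 14.5 kHz.
97 kHz mod fs = 19 kHz.
19 kHz ≤ fs/2 = 19.5 kHz, appears at 19 kHz.
59.9 kHz mod fs = 20.9 kHz.
20.9 kHz > fs/2 = 19.5 kHz, folds to fs − 20.9 kHz = 18.1 kHz.
170.5 kHz mod fs = 14.5 kHz.
14.5 kHz ≤ fs/2 = 19.5 kHz, appears at 14.5 kHz.
Distinct values: {14.5 kHz, 18.1 kHz, 19 kHz}.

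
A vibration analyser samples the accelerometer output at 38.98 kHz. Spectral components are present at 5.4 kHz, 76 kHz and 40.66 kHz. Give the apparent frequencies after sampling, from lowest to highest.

fs/2 = 19.49 kHz.
5.4 kHz ≤ fs/2 = 19.49 kHz, passes unchanged.
76 kHz mod fs = 37.02 kHz.
37.02 kHz > fs/2 = 19.49 kHz, folds to fs − 37.02 kHz = 1.96 kHz.
40.66 kHz mod fs = 1.68 kHz.
1.68 kHz ≤ fs/2 = 19.49 kHz, appears at 1.68 kHz.
Distinct values: {1.68 kHz, 1.96 kHz, 5.4 kHz}.

1.68 kHz, 1.96 kHz, 5.4 kHz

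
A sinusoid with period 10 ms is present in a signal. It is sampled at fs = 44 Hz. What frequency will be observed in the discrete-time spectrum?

12 Hz

T = 10 ms → f = 1/T = 100 Hz.
100 Hz mod fs = 12 Hz.
12 Hz ≤ fs/2 = 22 Hz, appears at 12 Hz.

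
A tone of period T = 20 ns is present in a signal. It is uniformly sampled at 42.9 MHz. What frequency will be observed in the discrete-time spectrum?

T = 20 ns → f = 1/T = 50 MHz.
50 MHz mod fs = 7.1 MHz.
7.1 MHz ≤ fs/2 = 21.45 MHz, appears at 7.1 MHz.

7.1 MHz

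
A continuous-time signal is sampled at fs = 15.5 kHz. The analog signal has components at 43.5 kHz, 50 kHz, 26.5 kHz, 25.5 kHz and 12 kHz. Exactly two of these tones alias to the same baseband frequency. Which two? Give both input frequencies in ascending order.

12 kHz, 50 kHz

fs/2 = 7.75 kHz.
43.5 kHz mod fs = 12.5 kHz.
12.5 kHz > fs/2 = 7.75 kHz, folds to fs − 12.5 kHz = 3 kHz.
50 kHz mod fs = 3.5 kHz.
3.5 kHz ≤ fs/2 = 7.75 kHz, appears at 3.5 kHz.
26.5 kHz mod fs = 11 kHz.
11 kHz > fs/2 = 7.75 kHz, folds to fs − 11 kHz = 4.5 kHz.
25.5 kHz mod fs = 10 kHz.
10 kHz > fs/2 = 7.75 kHz, folds to fs − 10 kHz = 5.5 kHz.
12 kHz > fs/2 = 7.75 kHz, folds to fs − 12 kHz = 3.5 kHz.
12 kHz and 50 kHz both map to 3.5 kHz.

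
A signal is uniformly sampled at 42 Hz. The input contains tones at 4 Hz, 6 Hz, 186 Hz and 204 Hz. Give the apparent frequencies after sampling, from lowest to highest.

4 Hz, 6 Hz, 18 Hz

fs/2 = 21 Hz.
4 Hz ≤ fs/2 = 21 Hz, passes unchanged.
6 Hz ≤ fs/2 = 21 Hz, passes unchanged.
186 Hz mod fs = 18 Hz.
18 Hz ≤ fs/2 = 21 Hz, appears at 18 Hz.
204 Hz mod fs = 36 Hz.
36 Hz > fs/2 = 21 Hz, folds to fs − 36 Hz = 6 Hz.
Distinct values: {4 Hz, 6 Hz, 18 Hz}.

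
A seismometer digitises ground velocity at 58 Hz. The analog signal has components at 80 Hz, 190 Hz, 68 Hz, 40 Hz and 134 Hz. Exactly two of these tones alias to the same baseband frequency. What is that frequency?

18 Hz

fs/2 = 29 Hz.
80 Hz mod fs = 22 Hz.
22 Hz ≤ fs/2 = 29 Hz, appears at 22 Hz.
190 Hz mod fs = 16 Hz.
16 Hz ≤ fs/2 = 29 Hz, appears at 16 Hz.
68 Hz mod fs = 10 Hz.
10 Hz ≤ fs/2 = 29 Hz, appears at 10 Hz.
40 Hz > fs/2 = 29 Hz, folds to fs − 40 Hz = 18 Hz.
134 Hz mod fs = 18 Hz.
18 Hz ≤ fs/2 = 29 Hz, appears at 18 Hz.
40 Hz and 134 Hz both map to 18 Hz.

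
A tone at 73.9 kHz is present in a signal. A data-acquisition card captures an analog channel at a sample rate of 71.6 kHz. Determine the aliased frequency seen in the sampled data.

73.9 kHz mod fs = 2.3 kHz.
2.3 kHz ≤ fs/2 = 35.8 kHz, appears at 2.3 kHz.

2.3 kHz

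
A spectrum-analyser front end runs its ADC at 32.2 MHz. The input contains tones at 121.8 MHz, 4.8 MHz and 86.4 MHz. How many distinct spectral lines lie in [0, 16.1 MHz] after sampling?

3

fs/2 = 16.1 MHz.
121.8 MHz mod fs = 25.2 MHz.
25.2 MHz > fs/2 = 16.1 MHz, folds to fs − 25.2 MHz = 7 MHz.
4.8 MHz ≤ fs/2 = 16.1 MHz, passes unchanged.
86.4 MHz mod fs = 22 MHz.
22 MHz > fs/2 = 16.1 MHz, folds to fs − 22 MHz = 10.2 MHz.
Distinct values: {4.8 MHz, 7 MHz, 10.2 MHz} → 3.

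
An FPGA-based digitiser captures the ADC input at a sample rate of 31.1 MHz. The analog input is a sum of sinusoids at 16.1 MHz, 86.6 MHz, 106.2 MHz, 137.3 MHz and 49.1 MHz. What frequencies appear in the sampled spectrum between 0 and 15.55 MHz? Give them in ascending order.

6.7 MHz, 12.9 MHz, 13.1 MHz, 15 MHz

fs/2 = 15.55 MHz.
16.1 MHz > fs/2 = 15.55 MHz, folds to fs − 16.1 MHz = 15 MHz.
86.6 MHz mod fs = 24.4 MHz.
24.4 MHz > fs/2 = 15.55 MHz, folds to fs − 24.4 MHz = 6.7 MHz.
106.2 MHz mod fs = 12.9 MHz.
12.9 MHz ≤ fs/2 = 15.55 MHz, appears at 12.9 MHz.
137.3 MHz mod fs = 12.9 MHz.
12.9 MHz ≤ fs/2 = 15.55 MHz, appears at 12.9 MHz.
49.1 MHz mod fs = 18 MHz.
18 MHz > fs/2 = 15.55 MHz, folds to fs − 18 MHz = 13.1 MHz.
Distinct values: {6.7 MHz, 12.9 MHz, 13.1 MHz, 15 MHz}.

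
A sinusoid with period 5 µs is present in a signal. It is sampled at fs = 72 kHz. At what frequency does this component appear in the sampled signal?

16 kHz

T = 5 µs → f = 1/T = 200 kHz.
200 kHz mod fs = 56 kHz.
56 kHz > fs/2 = 36 kHz, folds to fs − 56 kHz = 16 kHz.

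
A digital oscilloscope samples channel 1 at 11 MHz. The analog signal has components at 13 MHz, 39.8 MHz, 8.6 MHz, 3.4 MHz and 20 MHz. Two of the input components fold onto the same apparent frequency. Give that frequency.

fs/2 = 5.5 MHz.
13 MHz mod fs = 2 MHz.
2 MHz ≤ fs/2 = 5.5 MHz, appears at 2 MHz.
39.8 MHz mod fs = 6.8 MHz.
6.8 MHz > fs/2 = 5.5 MHz, folds to fs − 6.8 MHz = 4.2 MHz.
8.6 MHz > fs/2 = 5.5 MHz, folds to fs − 8.6 MHz = 2.4 MHz.
3.4 MHz ≤ fs/2 = 5.5 MHz, passes unchanged.
20 MHz mod fs = 9 MHz.
9 MHz > fs/2 = 5.5 MHz, folds to fs − 9 MHz = 2 MHz.
13 MHz and 20 MHz both map to 2 MHz.

2 MHz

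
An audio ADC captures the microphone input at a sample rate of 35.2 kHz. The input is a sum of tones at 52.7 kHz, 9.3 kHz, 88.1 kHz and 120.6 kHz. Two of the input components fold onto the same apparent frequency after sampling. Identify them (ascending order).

fs/2 = 17.6 kHz.
52.7 kHz mod fs = 17.5 kHz.
17.5 kHz ≤ fs/2 = 17.6 kHz, appears at 17.5 kHz.
9.3 kHz ≤ fs/2 = 17.6 kHz, passes unchanged.
88.1 kHz mod fs = 17.7 kHz.
17.7 kHz > fs/2 = 17.6 kHz, folds to fs − 17.7 kHz = 17.5 kHz.
120.6 kHz mod fs = 15 kHz.
15 kHz ≤ fs/2 = 17.6 kHz, appears at 15 kHz.
52.7 kHz and 88.1 kHz both map to 17.5 kHz.

52.7 kHz, 88.1 kHz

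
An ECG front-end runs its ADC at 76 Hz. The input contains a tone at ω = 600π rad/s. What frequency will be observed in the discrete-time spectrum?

4 Hz

ω = 600π rad/s → f = ω/(2π) = 300 Hz.
300 Hz mod fs = 72 Hz.
72 Hz > fs/2 = 38 Hz, folds to fs − 72 Hz = 4 Hz.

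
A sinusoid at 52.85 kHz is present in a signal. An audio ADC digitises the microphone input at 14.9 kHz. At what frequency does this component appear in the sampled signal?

52.85 kHz mod fs = 8.15 kHz.
8.15 kHz > fs/2 = 7.45 kHz, folds to fs − 8.15 kHz = 6.75 kHz.

6.75 kHz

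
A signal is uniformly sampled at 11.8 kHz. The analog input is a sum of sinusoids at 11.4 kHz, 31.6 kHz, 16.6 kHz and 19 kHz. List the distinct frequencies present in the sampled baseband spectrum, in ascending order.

fs/2 = 5.9 kHz.
11.4 kHz > fs/2 = 5.9 kHz, folds to fs − 11.4 kHz = 0.4 kHz.
31.6 kHz mod fs = 8 kHz.
8 kHz > fs/2 = 5.9 kHz, folds to fs − 8 kHz = 3.8 kHz.
16.6 kHz mod fs = 4.8 kHz.
4.8 kHz ≤ fs/2 = 5.9 kHz, appears at 4.8 kHz.
19 kHz mod fs = 7.2 kHz.
7.2 kHz > fs/2 = 5.9 kHz, folds to fs − 7.2 kHz = 4.6 kHz.
Distinct values: {0.4 kHz, 3.8 kHz, 4.6 kHz, 4.8 kHz}.

0.4 kHz, 3.8 kHz, 4.6 kHz, 4.8 kHz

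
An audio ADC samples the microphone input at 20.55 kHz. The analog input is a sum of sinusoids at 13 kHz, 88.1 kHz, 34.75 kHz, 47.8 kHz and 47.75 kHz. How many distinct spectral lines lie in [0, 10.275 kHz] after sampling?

5

fs/2 = 10.275 kHz.
13 kHz > fs/2 = 10.275 kHz, folds to fs − 13 kHz = 7.55 kHz.
88.1 kHz mod fs = 5.9 kHz.
5.9 kHz ≤ fs/2 = 10.275 kHz, appears at 5.9 kHz.
34.75 kHz mod fs = 14.2 kHz.
14.2 kHz > fs/2 = 10.275 kHz, folds to fs − 14.2 kHz = 6.35 kHz.
47.8 kHz mod fs = 6.7 kHz.
6.7 kHz ≤ fs/2 = 10.275 kHz, appears at 6.7 kHz.
47.75 kHz mod fs = 6.65 kHz.
6.65 kHz ≤ fs/2 = 10.275 kHz, appears at 6.65 kHz.
Distinct values: {5.9 kHz, 6.35 kHz, 6.65 kHz, 6.7 kHz, 7.55 kHz} → 5.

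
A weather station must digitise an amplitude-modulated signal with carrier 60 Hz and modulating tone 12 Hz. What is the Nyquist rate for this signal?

AM sidebands sit at fc ± fm = 48 Hz and 72 Hz.
Highest-frequency component: 72 Hz.
Nyquist rate = 2 × 72 Hz = 144 Hz.

144 Hz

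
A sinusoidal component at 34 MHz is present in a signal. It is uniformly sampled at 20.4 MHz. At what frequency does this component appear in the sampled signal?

6.8 MHz

34 MHz mod fs = 13.6 MHz.
13.6 MHz > fs/2 = 10.2 MHz, folds to fs − 13.6 MHz = 6.8 MHz.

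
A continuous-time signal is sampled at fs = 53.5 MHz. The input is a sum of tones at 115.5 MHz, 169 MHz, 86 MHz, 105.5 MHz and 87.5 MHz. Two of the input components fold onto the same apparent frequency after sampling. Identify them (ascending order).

115.5 MHz, 169 MHz

fs/2 = 26.75 MHz.
115.5 MHz mod fs = 8.5 MHz.
8.5 MHz ≤ fs/2 = 26.75 MHz, appears at 8.5 MHz.
169 MHz mod fs = 8.5 MHz.
8.5 MHz ≤ fs/2 = 26.75 MHz, appears at 8.5 MHz.
86 MHz mod fs = 32.5 MHz.
32.5 MHz > fs/2 = 26.75 MHz, folds to fs − 32.5 MHz = 21 MHz.
105.5 MHz mod fs = 52 MHz.
52 MHz > fs/2 = 26.75 MHz, folds to fs − 52 MHz = 1.5 MHz.
87.5 MHz mod fs = 34 MHz.
34 MHz > fs/2 = 26.75 MHz, folds to fs − 34 MHz = 19.5 MHz.
115.5 MHz and 169 MHz both map to 8.5 MHz.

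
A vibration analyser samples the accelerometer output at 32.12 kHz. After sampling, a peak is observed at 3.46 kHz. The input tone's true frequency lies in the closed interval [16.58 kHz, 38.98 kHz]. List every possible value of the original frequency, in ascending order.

Frequencies that alias to 3.46 kHz are k·fs ± 3.46 kHz for integer k ≥ 0.
k=0: 3.46 kHz.
k=1: 28.66 kHz, 35.58 kHz.
k=2: 60.78 kHz, 67.7 kHz.
Within [16.58 kHz, 38.98 kHz]: 28.66 kHz, 35.58 kHz.

28.66 kHz, 35.58 kHz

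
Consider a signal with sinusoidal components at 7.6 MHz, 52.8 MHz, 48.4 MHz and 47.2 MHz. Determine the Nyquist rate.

Highest-frequency component: 52.8 MHz.
Nyquist rate = 2 × 52.8 MHz = 105.6 MHz.

105.6 MHz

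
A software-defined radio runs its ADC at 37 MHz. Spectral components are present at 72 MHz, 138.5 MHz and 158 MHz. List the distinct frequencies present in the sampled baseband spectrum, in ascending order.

2 MHz, 9.5 MHz, 10 MHz

fs/2 = 18.5 MHz.
72 MHz mod fs = 35 MHz.
35 MHz > fs/2 = 18.5 MHz, folds to fs − 35 MHz = 2 MHz.
138.5 MHz mod fs = 27.5 MHz.
27.5 MHz > fs/2 = 18.5 MHz, folds to fs − 27.5 MHz = 9.5 MHz.
158 MHz mod fs = 10 MHz.
10 MHz ≤ fs/2 = 18.5 MHz, appears at 10 MHz.
Distinct values: {2 MHz, 9.5 MHz, 10 MHz}.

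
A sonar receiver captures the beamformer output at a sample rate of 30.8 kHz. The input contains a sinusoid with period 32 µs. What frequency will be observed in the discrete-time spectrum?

0.45 kHz

T = 32 µs → f = 1/T = 31.25 kHz.
31.25 kHz mod fs = 0.45 kHz.
0.45 kHz ≤ fs/2 = 15.4 kHz, appears at 0.45 kHz.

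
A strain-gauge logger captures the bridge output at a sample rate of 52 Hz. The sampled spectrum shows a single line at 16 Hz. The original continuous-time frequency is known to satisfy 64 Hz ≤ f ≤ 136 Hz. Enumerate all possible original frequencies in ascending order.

68 Hz, 88 Hz, 120 Hz

Frequencies that alias to 16 Hz are k·fs ± 16 Hz for integer k ≥ 0.
k=0: 16 Hz.
k=1: 36 Hz, 68 Hz.
k=2: 88 Hz, 120 Hz.
k=3: 140 Hz, 172 Hz.
Within [64 Hz, 136 Hz]: 68 Hz, 88 Hz, 120 Hz.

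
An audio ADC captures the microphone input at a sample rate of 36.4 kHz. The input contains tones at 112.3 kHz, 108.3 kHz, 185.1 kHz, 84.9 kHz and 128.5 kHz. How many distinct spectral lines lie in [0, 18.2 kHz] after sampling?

fs/2 = 18.2 kHz.
112.3 kHz mod fs = 3.1 kHz.
3.1 kHz ≤ fs/2 = 18.2 kHz, appears at 3.1 kHz.
108.3 kHz mod fs = 35.5 kHz.
35.5 kHz > fs/2 = 18.2 kHz, folds to fs − 35.5 kHz = 0.9 kHz.
185.1 kHz mod fs = 3.1 kHz.
3.1 kHz ≤ fs/2 = 18.2 kHz, appears at 3.1 kHz.
84.9 kHz mod fs = 12.1 kHz.
12.1 kHz ≤ fs/2 = 18.2 kHz, appears at 12.1 kHz.
128.5 kHz mod fs = 19.3 kHz.
19.3 kHz > fs/2 = 18.2 kHz, folds to fs − 19.3 kHz = 17.1 kHz.
Distinct values: {0.9 kHz, 3.1 kHz, 12.1 kHz, 17.1 kHz} → 4.

4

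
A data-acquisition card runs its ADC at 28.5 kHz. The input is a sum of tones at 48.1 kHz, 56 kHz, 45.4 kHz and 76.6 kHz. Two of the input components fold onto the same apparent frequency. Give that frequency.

8.9 kHz

fs/2 = 14.25 kHz.
48.1 kHz mod fs = 19.6 kHz.
19.6 kHz > fs/2 = 14.25 kHz, folds to fs − 19.6 kHz = 8.9 kHz.
56 kHz mod fs = 27.5 kHz.
27.5 kHz > fs/2 = 14.25 kHz, folds to fs − 27.5 kHz = 1 kHz.
45.4 kHz mod fs = 16.9 kHz.
16.9 kHz > fs/2 = 14.25 kHz, folds to fs − 16.9 kHz = 11.6 kHz.
76.6 kHz mod fs = 19.6 kHz.
19.6 kHz > fs/2 = 14.25 kHz, folds to fs − 19.6 kHz = 8.9 kHz.
48.1 kHz and 76.6 kHz both map to 8.9 kHz.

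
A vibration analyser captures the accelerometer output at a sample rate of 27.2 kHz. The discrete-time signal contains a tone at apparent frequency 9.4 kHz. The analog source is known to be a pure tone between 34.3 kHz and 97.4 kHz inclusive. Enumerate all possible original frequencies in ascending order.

36.6 kHz, 45 kHz, 63.8 kHz, 72.2 kHz, 91 kHz

Frequencies that alias to 9.4 kHz are k·fs ± 9.4 kHz for integer k ≥ 0.
k=0: 9.4 kHz.
k=1: 17.8 kHz, 36.6 kHz.
k=2: 45 kHz, 63.8 kHz.
k=3: 72.2 kHz, 91 kHz.
k=4: 99.4 kHz, 118.2 kHz.
Within [34.3 kHz, 97.4 kHz]: 36.6 kHz, 45 kHz, 63.8 kHz, 72.2 kHz, 91 kHz.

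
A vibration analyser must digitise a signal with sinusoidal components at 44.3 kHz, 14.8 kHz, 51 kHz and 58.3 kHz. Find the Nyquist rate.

Highest-frequency component: 58.3 kHz.
Nyquist rate = 2 × 58.3 kHz = 116.6 kHz.

116.6 kHz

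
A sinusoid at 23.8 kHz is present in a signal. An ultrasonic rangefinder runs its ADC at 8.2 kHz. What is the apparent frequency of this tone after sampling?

23.8 kHz mod fs = 7.4 kHz.
7.4 kHz > fs/2 = 4.1 kHz, folds to fs − 7.4 kHz = 0.8 kHz.

0.8 kHz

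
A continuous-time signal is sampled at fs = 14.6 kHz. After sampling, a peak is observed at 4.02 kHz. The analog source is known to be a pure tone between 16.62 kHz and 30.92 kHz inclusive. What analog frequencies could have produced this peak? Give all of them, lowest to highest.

18.62 kHz, 25.18 kHz

Frequencies that alias to 4.02 kHz are k·fs ± 4.02 kHz for integer k ≥ 0.
k=0: 4.02 kHz.
k=1: 10.58 kHz, 18.62 kHz.
k=2: 25.18 kHz, 33.22 kHz.
k=3: 39.78 kHz, 47.82 kHz.
Within [16.62 kHz, 30.92 kHz]: 18.62 kHz, 25.18 kHz.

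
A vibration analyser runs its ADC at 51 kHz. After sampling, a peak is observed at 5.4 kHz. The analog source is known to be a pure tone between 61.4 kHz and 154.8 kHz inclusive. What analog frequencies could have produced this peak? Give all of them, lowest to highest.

Frequencies that alias to 5.4 kHz are k·fs ± 5.4 kHz for integer k ≥ 0.
k=0: 5.4 kHz.
k=1: 45.6 kHz, 56.4 kHz.
k=2: 96.6 kHz, 107.4 kHz.
k=3: 147.6 kHz, 158.4 kHz.
k=4: 198.6 kHz, 209.4 kHz.
Within [61.4 kHz, 154.8 kHz]: 96.6 kHz, 107.4 kHz, 147.6 kHz.

96.6 kHz, 107.4 kHz, 147.6 kHz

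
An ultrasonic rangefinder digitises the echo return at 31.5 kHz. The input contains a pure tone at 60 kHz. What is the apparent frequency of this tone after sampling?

3 kHz

60 kHz mod fs = 28.5 kHz.
28.5 kHz > fs/2 = 15.75 kHz, folds to fs − 28.5 kHz = 3 kHz.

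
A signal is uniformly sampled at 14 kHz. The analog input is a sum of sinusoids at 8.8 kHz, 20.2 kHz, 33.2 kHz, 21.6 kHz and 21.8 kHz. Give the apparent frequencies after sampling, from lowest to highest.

fs/2 = 7 kHz.
8.8 kHz > fs/2 = 7 kHz, folds to fs − 8.8 kHz = 5.2 kHz.
20.2 kHz mod fs = 6.2 kHz.
6.2 kHz ≤ fs/2 = 7 kHz, appears at 6.2 kHz.
33.2 kHz mod fs = 5.2 kHz.
5.2 kHz ≤ fs/2 = 7 kHz, appears at 5.2 kHz.
21.6 kHz mod fs = 7.6 kHz.
7.6 kHz > fs/2 = 7 kHz, folds to fs − 7.6 kHz = 6.4 kHz.
21.8 kHz mod fs = 7.8 kHz.
7.8 kHz > fs/2 = 7 kHz, folds to fs − 7.8 kHz = 6.2 kHz.
Distinct values: {5.2 kHz, 6.2 kHz, 6.4 kHz}.

5.2 kHz, 6.2 kHz, 6.4 kHz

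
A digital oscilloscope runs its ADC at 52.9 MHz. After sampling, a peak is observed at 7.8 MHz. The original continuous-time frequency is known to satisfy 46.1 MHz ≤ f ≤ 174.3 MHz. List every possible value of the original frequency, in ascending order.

Frequencies that alias to 7.8 MHz are k·fs ± 7.8 MHz for integer k ≥ 0.
k=0: 7.8 MHz.
k=1: 45.1 MHz, 60.7 MHz.
k=2: 98 MHz, 113.6 MHz.
k=3: 150.9 MHz, 166.5 MHz.
k=4: 203.8 MHz, 219.4 MHz.
Within [46.1 MHz, 174.3 MHz]: 60.7 MHz, 98 MHz, 113.6 MHz, 150.9 MHz, 166.5 MHz.

60.7 MHz, 98 MHz, 113.6 MHz, 150.9 MHz, 166.5 MHz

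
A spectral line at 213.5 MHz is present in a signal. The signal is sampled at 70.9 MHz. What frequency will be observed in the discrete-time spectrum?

0.8 MHz

213.5 MHz mod fs = 0.8 MHz.
0.8 MHz ≤ fs/2 = 35.45 MHz, appears at 0.8 MHz.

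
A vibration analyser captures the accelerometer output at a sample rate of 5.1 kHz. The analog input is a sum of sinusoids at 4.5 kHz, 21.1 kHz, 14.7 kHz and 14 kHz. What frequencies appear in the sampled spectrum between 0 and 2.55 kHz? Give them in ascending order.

0.6 kHz, 0.7 kHz, 1.3 kHz

fs/2 = 2.55 kHz.
4.5 kHz > fs/2 = 2.55 kHz, folds to fs − 4.5 kHz = 0.6 kHz.
21.1 kHz mod fs = 0.7 kHz.
0.7 kHz ≤ fs/2 = 2.55 kHz, appears at 0.7 kHz.
14.7 kHz mod fs = 4.5 kHz.
4.5 kHz > fs/2 = 2.55 kHz, folds to fs − 4.5 kHz = 0.6 kHz.
14 kHz mod fs = 3.8 kHz.
3.8 kHz > fs/2 = 2.55 kHz, folds to fs − 3.8 kHz = 1.3 kHz.
Distinct values: {0.6 kHz, 0.7 kHz, 1.3 kHz}.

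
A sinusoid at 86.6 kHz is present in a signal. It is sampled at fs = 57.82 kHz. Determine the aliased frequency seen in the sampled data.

86.6 kHz mod fs = 28.78 kHz.
28.78 kHz ≤ fs/2 = 28.91 kHz, appears at 28.78 kHz.

28.78 kHz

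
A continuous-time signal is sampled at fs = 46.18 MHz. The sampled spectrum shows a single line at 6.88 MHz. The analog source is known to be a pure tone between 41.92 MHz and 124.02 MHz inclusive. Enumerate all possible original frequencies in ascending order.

Frequencies that alias to 6.88 MHz are k·fs ± 6.88 MHz for integer k ≥ 0.
k=0: 6.88 MHz.
k=1: 39.3 MHz, 53.06 MHz.
k=2: 85.48 MHz, 99.24 MHz.
k=3: 131.66 MHz, 145.42 MHz.
Within [41.92 MHz, 124.02 MHz]: 53.06 MHz, 85.48 MHz, 99.24 MHz.

53.06 MHz, 85.48 MHz, 99.24 MHz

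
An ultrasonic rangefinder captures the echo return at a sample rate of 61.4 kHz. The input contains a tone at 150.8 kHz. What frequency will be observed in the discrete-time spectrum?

150.8 kHz mod fs = 28 kHz.
28 kHz ≤ fs/2 = 30.7 kHz, appears at 28 kHz.

28 kHz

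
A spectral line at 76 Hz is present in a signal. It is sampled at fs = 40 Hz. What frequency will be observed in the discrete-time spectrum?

76 Hz mod fs = 36 Hz.
36 Hz > fs/2 = 20 Hz, folds to fs − 36 Hz = 4 Hz.

4 Hz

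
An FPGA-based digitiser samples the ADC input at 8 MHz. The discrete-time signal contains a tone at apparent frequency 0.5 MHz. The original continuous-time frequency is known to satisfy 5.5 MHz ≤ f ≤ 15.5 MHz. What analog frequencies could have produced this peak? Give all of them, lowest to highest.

Frequencies that alias to 0.5 MHz are k·fs ± 0.5 MHz for integer k ≥ 0.
k=0: 0.5 MHz.
k=1: 7.5 MHz, 8.5 MHz.
k=2: 15.5 MHz, 16.5 MHz.
k=3: 23.5 MHz, 24.5 MHz.
Within [5.5 MHz, 15.5 MHz]: 7.5 MHz, 8.5 MHz, 15.5 MHz.

7.5 MHz, 8.5 MHz, 15.5 MHz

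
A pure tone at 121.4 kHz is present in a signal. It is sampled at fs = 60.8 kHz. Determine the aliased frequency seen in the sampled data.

0.2 kHz

121.4 kHz mod fs = 60.6 kHz.
60.6 kHz > fs/2 = 30.4 kHz, folds to fs − 60.6 kHz = 0.2 kHz.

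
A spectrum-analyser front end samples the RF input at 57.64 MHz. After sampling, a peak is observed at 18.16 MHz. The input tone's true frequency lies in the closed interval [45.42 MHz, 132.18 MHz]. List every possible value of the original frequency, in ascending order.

75.8 MHz, 97.12 MHz

Frequencies that alias to 18.16 MHz are k·fs ± 18.16 MHz for integer k ≥ 0.
k=0: 18.16 MHz.
k=1: 39.48 MHz, 75.8 MHz.
k=2: 97.12 MHz, 133.44 MHz.
k=3: 154.76 MHz, 191.08 MHz.
Within [45.42 MHz, 132.18 MHz]: 75.8 MHz, 97.12 MHz.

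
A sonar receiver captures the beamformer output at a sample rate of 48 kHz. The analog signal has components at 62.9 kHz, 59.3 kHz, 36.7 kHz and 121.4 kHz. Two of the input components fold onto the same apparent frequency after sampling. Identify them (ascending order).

36.7 kHz, 59.3 kHz

fs/2 = 24 kHz.
62.9 kHz mod fs = 14.9 kHz.
14.9 kHz ≤ fs/2 = 24 kHz, appears at 14.9 kHz.
59.3 kHz mod fs = 11.3 kHz.
11.3 kHz ≤ fs/2 = 24 kHz, appears at 11.3 kHz.
36.7 kHz > fs/2 = 24 kHz, folds to fs − 36.7 kHz = 11.3 kHz.
121.4 kHz mod fs = 25.4 kHz.
25.4 kHz > fs/2 = 24 kHz, folds to fs − 25.4 kHz = 22.6 kHz.
36.7 kHz and 59.3 kHz both map to 11.3 kHz.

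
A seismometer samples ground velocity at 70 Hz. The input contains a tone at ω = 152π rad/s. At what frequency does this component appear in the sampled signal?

6 Hz

ω = 152π rad/s → f = ω/(2π) = 76 Hz.
76 Hz mod fs = 6 Hz.
6 Hz ≤ fs/2 = 35 Hz, appears at 6 Hz.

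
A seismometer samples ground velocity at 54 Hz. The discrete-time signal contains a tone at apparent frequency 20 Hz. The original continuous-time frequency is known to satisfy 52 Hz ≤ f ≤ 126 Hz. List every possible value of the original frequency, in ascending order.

Frequencies that alias to 20 Hz are k·fs ± 20 Hz for integer k ≥ 0.
k=0: 20 Hz.
k=1: 34 Hz, 74 Hz.
k=2: 88 Hz, 128 Hz.
k=3: 142 Hz, 182 Hz.
Within [52 Hz, 126 Hz]: 74 Hz, 88 Hz.

74 Hz, 88 Hz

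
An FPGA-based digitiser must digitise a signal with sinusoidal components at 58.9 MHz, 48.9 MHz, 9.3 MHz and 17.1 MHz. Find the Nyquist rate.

117.8 MHz

Highest-frequency component: 58.9 MHz.
Nyquist rate = 2 × 58.9 MHz = 117.8 MHz.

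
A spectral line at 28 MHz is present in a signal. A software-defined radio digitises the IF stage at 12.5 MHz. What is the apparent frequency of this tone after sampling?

3 MHz

28 MHz mod fs = 3 MHz.
3 MHz ≤ fs/2 = 6.25 MHz, appears at 3 MHz.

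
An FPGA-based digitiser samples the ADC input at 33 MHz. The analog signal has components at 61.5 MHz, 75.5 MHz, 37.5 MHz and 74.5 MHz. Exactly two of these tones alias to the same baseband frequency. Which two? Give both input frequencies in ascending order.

37.5 MHz, 61.5 MHz

fs/2 = 16.5 MHz.
61.5 MHz mod fs = 28.5 MHz.
28.5 MHz > fs/2 = 16.5 MHz, folds to fs − 28.5 MHz = 4.5 MHz.
75.5 MHz mod fs = 9.5 MHz.
9.5 MHz ≤ fs/2 = 16.5 MHz, appears at 9.5 MHz.
37.5 MHz mod fs = 4.5 MHz.
4.5 MHz ≤ fs/2 = 16.5 MHz, appears at 4.5 MHz.
74.5 MHz mod fs = 8.5 MHz.
8.5 MHz ≤ fs/2 = 16.5 MHz, appears at 8.5 MHz.
37.5 MHz and 61.5 MHz both map to 4.5 MHz.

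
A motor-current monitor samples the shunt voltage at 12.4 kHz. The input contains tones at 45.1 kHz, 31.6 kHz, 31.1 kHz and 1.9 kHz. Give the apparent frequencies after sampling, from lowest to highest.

fs/2 = 6.2 kHz.
45.1 kHz mod fs = 7.9 kHz.
7.9 kHz > fs/2 = 6.2 kHz, folds to fs − 7.9 kHz = 4.5 kHz.
31.6 kHz mod fs = 6.8 kHz.
6.8 kHz > fs/2 = 6.2 kHz, folds to fs − 6.8 kHz = 5.6 kHz.
31.1 kHz mod fs = 6.3 kHz.
6.3 kHz > fs/2 = 6.2 kHz, folds to fs − 6.3 kHz = 6.1 kHz.
1.9 kHz ≤ fs/2 = 6.2 kHz, passes unchanged.
Distinct values: {1.9 kHz, 4.5 kHz, 5.6 kHz, 6.1 kHz}.

1.9 kHz, 4.5 kHz, 5.6 kHz, 6.1 kHz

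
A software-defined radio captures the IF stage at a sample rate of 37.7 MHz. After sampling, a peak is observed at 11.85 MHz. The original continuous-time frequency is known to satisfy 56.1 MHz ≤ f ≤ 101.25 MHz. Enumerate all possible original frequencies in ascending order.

63.55 MHz, 87.25 MHz, 101.25 MHz

Frequencies that alias to 11.85 MHz are k·fs ± 11.85 MHz for integer k ≥ 0.
k=0: 11.85 MHz.
k=1: 25.85 MHz, 49.55 MHz.
k=2: 63.55 MHz, 87.25 MHz.
k=3: 101.25 MHz, 124.95 MHz.
k=4: 138.95 MHz, 162.65 MHz.
Within [56.1 MHz, 101.25 MHz]: 63.55 MHz, 87.25 MHz, 101.25 MHz.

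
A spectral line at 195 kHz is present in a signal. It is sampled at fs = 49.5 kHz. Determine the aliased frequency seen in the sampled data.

195 kHz mod fs = 46.5 kHz.
46.5 kHz > fs/2 = 24.75 kHz, folds to fs − 46.5 kHz = 3 kHz.

3 kHz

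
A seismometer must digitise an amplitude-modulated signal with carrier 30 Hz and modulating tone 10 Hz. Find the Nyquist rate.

80 Hz

AM sidebands sit at fc ± fm = 20 Hz and 40 Hz.
Highest-frequency component: 40 Hz.
Nyquist rate = 2 × 40 Hz = 80 Hz.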